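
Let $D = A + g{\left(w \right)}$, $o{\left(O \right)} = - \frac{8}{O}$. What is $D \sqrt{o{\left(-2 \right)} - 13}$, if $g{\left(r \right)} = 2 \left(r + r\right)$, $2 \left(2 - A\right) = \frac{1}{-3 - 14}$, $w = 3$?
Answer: $\frac{1431 i}{34} \approx 42.088 i$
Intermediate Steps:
$A = \frac{69}{34}$ ($A = 2 - \frac{1}{2 \left(-3 - 14\right)} = 2 - \frac{1}{2 \left(-17\right)} = 2 - - \frac{1}{34} = 2 + \frac{1}{34} = \frac{69}{34} \approx 2.0294$)
$g{\left(r \right)} = 4 r$ ($g{\left(r \right)} = 2 \cdot 2 r = 4 r$)
$D = \frac{477}{34}$ ($D = \frac{69}{34} + 4 \cdot 3 = \frac{69}{34} + 12 = \frac{477}{34} \approx 14.029$)
$D \sqrt{o{\left(-2 \right)} - 13} = \frac{477 \sqrt{- \frac{8}{-2} - 13}}{34} = \frac{477 \sqrt{\left(-8\right) \left(- \frac{1}{2}\right) - 13}}{34} = \frac{477 \sqrt{4 - 13}}{34} = \frac{477 \sqrt{-9}}{34} = \frac{477 \cdot 3 i}{34} = \frac{1431 i}{34}$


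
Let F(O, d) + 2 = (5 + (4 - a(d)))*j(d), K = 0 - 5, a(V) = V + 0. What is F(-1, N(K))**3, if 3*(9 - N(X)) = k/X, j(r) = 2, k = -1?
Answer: -21952/3375 ≈ -6.5043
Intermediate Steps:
a(V) = V
K = -5
N(X) = 9 + 1/(3*X) (N(X) = 9 - (-1)/(3*X) = 9 + 1/(3*X))
F(O, d) = 16 - 2*d (F(O, d) = -2 + (5 + (4 - d))*2 = -2 + (9 - d)*2 = -2 + (18 - 2*d) = 16 - 2*d)
F(-1, N(K))**3 = (16 - 2*(9 + (1/3)/(-5)))**3 = (16 - 2*(9 + (1/3)*(-1/5)))**3 = (16 - 2*(9 - 1/15))**3 = (16 - 2*134/15)**3 = (16 - 268/15)**3 = (-28/15)**3 = -21952/3375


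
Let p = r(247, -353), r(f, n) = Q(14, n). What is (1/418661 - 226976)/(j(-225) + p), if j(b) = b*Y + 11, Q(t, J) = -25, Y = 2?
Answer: 95025999135/194258704 ≈ 489.17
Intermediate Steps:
r(f, n) = -25
j(b) = 11 + 2*b (j(b) = b*2 + 11 = 2*b + 11 = 11 + 2*b)
p = -25
(1/418661 - 226976)/(j(-225) + p) = (1/418661 - 226976)/((11 + 2*(-225)) - 25) = (1/418661 - 226976)/((11 - 450) - 25) = -95025999135/(418661*(-439 - 25)) = -95025999135/418661/(-464) = -95025999135/418661*(-1/464) = 95025999135/194258704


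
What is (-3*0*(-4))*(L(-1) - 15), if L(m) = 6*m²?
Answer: 0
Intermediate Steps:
(-3*0*(-4))*(L(-1) - 15) = (-3*0*(-4))*(6*(-1)² - 15) = (0*(-4))*(6*1 - 15) = 0*(6 - 15) = 0*(-9) = 0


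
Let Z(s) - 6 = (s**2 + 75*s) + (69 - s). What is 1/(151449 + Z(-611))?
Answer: 1/479631 ≈ 2.0849e-6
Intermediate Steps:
Z(s) = 75 + s**2 + 74*s (Z(s) = 6 + ((s**2 + 75*s) + (69 - s)) = 6 + (69 + s**2 + 74*s) = 75 + s**2 + 74*s)
1/(151449 + Z(-611)) = 1/(151449 + (75 + (-611)**2 + 74*(-611))) = 1/(151449 + (75 + 373321 - 45214)) = 1/(151449 + 328182) = 1/479631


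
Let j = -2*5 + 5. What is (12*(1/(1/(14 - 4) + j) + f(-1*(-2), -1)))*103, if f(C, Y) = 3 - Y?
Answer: 229896/49 ≈ 4691.8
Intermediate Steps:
j = -5 (j = -10 + 5 = -5)
(12*(1/(1/(14 - 4) + j) + f(-1*(-2), -1)))*103 = (12*(1/(1/(14 - 4) - 5) + (3 - 1*(-1))))*103 = (12*(1/(1/10 - 5) + (3 + 1)))*103 = (12*(1/(1/10 - 5) + 4))*103 = (12*(1/(-49/10) + 4))*103 = (12*(-10/49 + 4))*103 = (12*(186/49))*103 = (2232/49)*103 = 229896/49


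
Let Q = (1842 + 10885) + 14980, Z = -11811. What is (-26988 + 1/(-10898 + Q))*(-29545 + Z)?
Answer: 18760789230596/16809 ≈ 1.1161e+9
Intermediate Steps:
Q = 27707 (Q = 12727 + 14980 = 27707)
(-26988 + 1/(-10898 + Q))*(-29545 + Z) = (-26988 + 1/(-10898 + 27707))*(-29545 - 11811) = (-26988 + 1/16809)*(-41356) = -453641291/16809*(-41356) = 18760789230596/16809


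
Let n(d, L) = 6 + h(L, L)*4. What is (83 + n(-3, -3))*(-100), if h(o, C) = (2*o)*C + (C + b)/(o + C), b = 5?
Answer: -47900/3 ≈ -15967.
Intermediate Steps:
h(o, C) = (5 + C)/(C + o) + 2*C*o (h(o, C) = (2*o)*C + (C + 5)/(o + C) = 2*C*o + (5 + C)/(C + o) = (5 + C)/(C + o) + 2*C*o)
n(d, L) = 6 + 2*(5 + L + 4*L³)/L (n(d, L) = 6 + ((5 + L + 2*L*L² + 2*L*L²)/(L + L))*4 = 6 + ((5 + L + 2*L³ + 2*L³)/((2*L)))*4 = 6 + ((1/(2*L))*(5 + L + 4*L³))*4 = 6 + ((5 + L + 4*L³)/(2*L))*4 = 6 + 2*(5 + L + 4*L³)/L)
(83 + n(-3, -3))*(-100) = (83 + (8 + 8*(-3)² + 10/(-3)))*(-100) = (83 + (8 + 8*9 + 10*(-⅓)))*(-100) = (83 + (8 + 72 - 10/3))*(-100) = (83 + 230/3)*(-100) = (479/3)*(-100) = -47900/3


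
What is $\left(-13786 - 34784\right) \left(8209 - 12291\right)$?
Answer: $198262740$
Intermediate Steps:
$\left(-13786 - 34784\right) \left(8209 - 12291\right) = \left(-48570\right) \left(-4082\right) = 198262740$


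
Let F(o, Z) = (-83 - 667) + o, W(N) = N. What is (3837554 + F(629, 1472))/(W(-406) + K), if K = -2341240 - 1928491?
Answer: -3837433/4270137 ≈ -0.89867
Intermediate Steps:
K = -4269731
F(o, Z) = -750 + o
(3837554 + F(629, 1472))/(W(-406) + K) = (3837554 + (-750 + 629))/(-406 - 4269731) = (3837554 - 121)/(-4270137) = 3837433*(-1/4270137) = -3837433/4270137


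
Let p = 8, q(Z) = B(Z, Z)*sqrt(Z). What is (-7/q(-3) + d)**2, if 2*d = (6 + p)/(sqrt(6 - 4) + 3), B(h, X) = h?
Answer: (-27 + 9*sqrt(2) + 7*I*sqrt(3))**2/81 ≈ 0.6999 - 4.2726*I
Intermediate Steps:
q(Z) = Z**(3/2) (q(Z) = Z*sqrt(Z) = Z**(3/2))
d = 7/(3 + sqrt(2)) (d = ((6 + 8)/(sqrt(6 - 4) + 3))/2 = (14/(sqrt(2) + 3))/2 = (14/(3 + sqrt(2)))/2 = 7/(3 + sqrt(2)) ≈ 1.5858)
(-7/q(-3) + d)**2 = (-7*I*sqrt(3)/9 + (3 - sqrt(2)))**2 = (3 - sqrt(2) - 7*I*sqrt(3)/9)**2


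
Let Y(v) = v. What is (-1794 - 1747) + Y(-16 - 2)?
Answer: -3559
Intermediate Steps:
(-1794 - 1747) + Y(-16 - 2) = (-1794 - 1747) + (-16 - 2) = -3541 - 18 = -3559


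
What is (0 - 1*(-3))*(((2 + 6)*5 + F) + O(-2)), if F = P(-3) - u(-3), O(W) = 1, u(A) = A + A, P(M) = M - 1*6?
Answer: 114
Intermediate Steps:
P(M) = -6 + M (P(M) = M - 6 = -6 + M)
u(A) = 2*A
F = -3 (F = (-6 - 3) - 2*(-3) = -9 - 1*(-6) = -9 + 6 = -3)
(0 - 1*(-3))*(((2 + 6)*5 + F) + O(-2)) = (0 - 1*(-3))*(((2 + 6)*5 - 3) + 1) = (0 + 3)*((8*5 - 3) + 1) = 3*((40 - 3) + 1) = 3*(37 + 1) = 3*38 = 114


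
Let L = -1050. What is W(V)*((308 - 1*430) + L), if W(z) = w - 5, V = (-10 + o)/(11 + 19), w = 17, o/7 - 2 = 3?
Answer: -14064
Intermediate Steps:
o = 35 (o = 14 + 7*3 = 14 + 21 = 35)
V = ⅚ (V = (-10 + 35)/(11 + 19) = 25/30 = 25*(1/30) = ⅚ ≈ 0.83333)
W(z) = 12 (W(z) = 17 - 5 = 12)
W(V)*((308 - 1*430) + L) = 12*((308 - 1*430) - 1050) = 12*((308 - 430) - 1050) = 12*(-122 - 1050) = 12*(-1172) = -14064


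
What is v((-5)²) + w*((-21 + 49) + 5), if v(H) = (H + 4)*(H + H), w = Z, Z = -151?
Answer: -3533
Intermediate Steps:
w = -151
v(H) = 2*H*(4 + H) (v(H) = (4 + H)*(2*H) = 2*H*(4 + H))
v((-5)²) + w*((-21 + 49) + 5) = 2*(-5)²*(4 + (-5)²) - 151*((-21 + 49) + 5) = 2*25*(4 + 25) - 151*(28 + 5) = 2*25*29 - 151*33 = 1450 - 4983 = -3533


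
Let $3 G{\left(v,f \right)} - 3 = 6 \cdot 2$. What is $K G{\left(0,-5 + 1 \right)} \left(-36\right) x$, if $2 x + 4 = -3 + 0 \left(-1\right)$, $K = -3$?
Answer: $-1890$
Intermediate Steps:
$G{\left(v,f \right)} = 5$ ($G{\left(v,f \right)} = 1 + \frac{6 \cdot 2}{3} = 1 + \frac{1}{3} \cdot 12 = 1 + 4 = 5$)
$x = - \frac{7}{2}$ ($x = -2 + \frac{-3 + 0 \left(-1\right)}{2} = -2 + \frac{-3 + 0}{2} = -2 + \frac{1}{2} \left(-3\right) = -2 - \frac{3}{2} = - \frac{7}{2} \approx -3.5$)
$K G{\left(0,-5 + 1 \right)} \left(-36\right) x = \left(-3\right) 5 \left(-36\right) \left(- \frac{7}{2}\right) = \left(-15\right) \left(-36\right) \left(- \frac{7}{2}\right) = 540 \left(- \frac{7}{2}\right) = -1890$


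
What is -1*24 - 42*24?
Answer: -1032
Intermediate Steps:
-1*24 - 42*24 = -24 - 1008 = -1032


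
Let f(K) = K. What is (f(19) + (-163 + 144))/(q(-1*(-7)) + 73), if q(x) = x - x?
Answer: 0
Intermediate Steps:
q(x) = 0
(f(19) + (-163 + 144))/(q(-1*(-7)) + 73) = (19 + (-163 + 144))/(0 + 73) = (19 - 19)/73 = 0*(1/73) = 0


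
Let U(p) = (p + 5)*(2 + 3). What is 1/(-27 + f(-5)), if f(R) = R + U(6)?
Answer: 1/23 ≈ 0.043478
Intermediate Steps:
U(p) = 25 + 5*p (U(p) = (5 + p)*5 = 25 + 5*p)
f(R) = 55 + R (f(R) = R + (25 + 5*6) = R + (25 + 30) = R + 55 = 55 + R)
1/(-27 + f(-5)) = 1/(-27 + (55 - 5)) = 1/(-27 + 50) = 1/23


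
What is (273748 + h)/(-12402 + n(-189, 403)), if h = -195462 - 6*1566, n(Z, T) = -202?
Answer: -34445/6302 ≈ -5.4657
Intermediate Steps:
h = -204858 (h = -195462 - 1*9396 = -195462 - 9396 = -204858)
(273748 + h)/(-12402 + n(-189, 403)) = (273748 - 204858)/(-12402 - 202) = 68890/(-12604) = 68890*(-1/12604) = -34445/6302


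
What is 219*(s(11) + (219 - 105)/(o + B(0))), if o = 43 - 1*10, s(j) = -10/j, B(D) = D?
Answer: 6132/11 ≈ 557.45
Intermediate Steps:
o = 33 (o = 43 - 10 = 33)
219*(s(11) + (219 - 105)/(o + B(0))) = 219*(-10/11 + (219 - 105)/(33 + 0)) = 219*(-10*1/11 + 114/33) = 219*(-10/11 + 114*(1/33)) = 219*(-10/11 + 38/11) = 219*(28/11) = 6132/11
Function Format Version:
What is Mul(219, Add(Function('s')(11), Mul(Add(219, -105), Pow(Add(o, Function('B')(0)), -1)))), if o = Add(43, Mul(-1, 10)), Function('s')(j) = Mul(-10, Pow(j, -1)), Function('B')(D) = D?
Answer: Rational(6132, 11) ≈ 557.45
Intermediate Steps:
o = 33 (o = Add(43, -10) = 33)
Mul(219, Add(Function('s')(11), Mul(Add(219, -105), Pow(Add(o, Function('B')(0)), -1)))) = Mul(219, Add(Mul(-10, Pow(11, -1)), Mul(Add(219, -105), Pow(Add(33, 0), -1)))) = Mul(219, Add(Mul(-10, Rational(1, 11)), Mul(114, Pow(33, -1)))) = Mul(219, Add(Rational(-10, 11), Mul(114, Rational(1, 33)))) = Mul(219, Add(Rational(-10, 11), Rational(38, 11))) = Mul(219, Rational(28, 11)) = Rational(6132, 11)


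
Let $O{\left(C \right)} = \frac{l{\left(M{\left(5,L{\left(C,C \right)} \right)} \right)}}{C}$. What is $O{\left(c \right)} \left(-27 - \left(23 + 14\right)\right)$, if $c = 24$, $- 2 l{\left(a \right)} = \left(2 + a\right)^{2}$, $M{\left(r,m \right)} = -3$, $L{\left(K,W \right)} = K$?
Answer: $\frac{4}{3} \approx 1.3333$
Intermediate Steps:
$l{\left(a \right)} = - \frac{\left(2 + a\right)^{2}}{2}$
$O{\left(C \right)} = - \frac{1}{2 C}$ ($O{\left(C \right)} = \frac{\left(- \frac{1}{2}\right) \left(2 - 3\right)^{2}}{C} = \frac{\left(- \frac{1}{2}\right) \left(-1\right)^{2}}{C} = \frac{\left(- \frac{1}{2}\right) 1}{C} = - \frac{1}{2 C}$)
$O{\left(c \right)} \left(-27 - \left(23 + 14\right)\right) = - \frac{1}{2 \cdot 24} \left(-27 - \left(23 + 14\right)\right) = \left(- \frac{1}{2}\right) \frac{1}{24} \left(-27 - 37\right) = - \frac{-27 - 37}{48} = \left(- \frac{1}{48}\right) \left(-64\right) = \frac{4}{3}$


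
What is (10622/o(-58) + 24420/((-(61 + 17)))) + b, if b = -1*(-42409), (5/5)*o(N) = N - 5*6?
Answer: 24009825/572 ≈ 41975.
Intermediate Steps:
o(N) = -30 + N (o(N) = N - 5*6 = N - 30 = -30 + N)
b = 42409
(10622/o(-58) + 24420/((-(61 + 17)))) + b = (10622/(-30 - 58) + 24420/((-(61 + 17)))) + 42409 = (10622/(-88) + 24420/((-1*78))) + 42409 = (10622*(-1/88) + 24420/(-78)) + 42409 = (-5311/44 + 24420*(-1/78)) + 42409 = (-5311/44 - 4070/13) + 42409 = -248123/572 + 42409 = 24009825/572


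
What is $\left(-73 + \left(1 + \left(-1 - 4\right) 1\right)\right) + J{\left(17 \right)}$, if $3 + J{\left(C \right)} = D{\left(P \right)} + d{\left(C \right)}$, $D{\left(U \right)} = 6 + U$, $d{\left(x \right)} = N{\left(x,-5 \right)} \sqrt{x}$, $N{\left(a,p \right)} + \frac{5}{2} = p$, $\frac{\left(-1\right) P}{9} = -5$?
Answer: $-29 - \frac{15 \sqrt{17}}{2} \approx -59.923$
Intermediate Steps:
$P = 45$ ($P = \left(-9\right) \left(-5\right) = 45$)
$N{\left(a,p \right)} = - \frac{5}{2} + p$
$d{\left(x \right)} = - \frac{15 \sqrt{x}}{2}$ ($d{\left(x \right)} = \left(- \frac{5}{2} - 5\right) \sqrt{x} = - \frac{15 \sqrt{x}}{2}$)
$J{\left(C \right)} = 48 - \frac{15 \sqrt{C}}{2}$ ($J{\left(C \right)} = -3 - \left(-51 + \frac{15 \sqrt{C}}{2}\right) = 48 - \frac{15 \sqrt{C}}{2}$)
$\left(-73 + \left(1 + \left(-1 - 4\right) 1\right)\right) + J{\left(17 \right)} = \left(-73 + \left(1 + \left(-1 - 4\right) 1\right)\right) + \left(48 - \frac{15 \sqrt{17}}{2}\right) = \left(-73 + \left(1 - 5\right)\right) + \left(48 - \frac{15 \sqrt{17}}{2}\right) = \left(-73 - 4\right) + \left(48 - \frac{15 \sqrt{17}}{2}\right) = -77 + \left(48 - \frac{15 \sqrt{17}}{2}\right) = -29 - \frac{15 \sqrt{17}}{2}$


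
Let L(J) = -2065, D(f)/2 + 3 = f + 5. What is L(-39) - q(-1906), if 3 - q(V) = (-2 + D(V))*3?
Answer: -13498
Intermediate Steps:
D(f) = 4 + 2*f (D(f) = -6 + 2*(f + 5) = -6 + 2*(5 + f) = -6 + (10 + 2*f) = 4 + 2*f)
q(V) = -3 - 6*V (q(V) = 3 - (-2 + (4 + 2*V))*3 = 3 - (2 + 2*V)*3 = 3 - (6 + 6*V) = 3 + (-6 - 6*V) = -3 - 6*V)
L(-39) - q(-1906) = -2065 - (-3 - 6*(-1906)) = -2065 - (-3 + 11436) = -2065 - 1*11433 = -2065 - 11433 = -13498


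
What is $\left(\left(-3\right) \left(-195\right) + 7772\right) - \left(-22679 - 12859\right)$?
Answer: $43895$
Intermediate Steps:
$\left(\left(-3\right) \left(-195\right) + 7772\right) - \left(-22679 - 12859\right) = \left(585 + 7772\right) - -35538 = 8357 + 35538 = 43895$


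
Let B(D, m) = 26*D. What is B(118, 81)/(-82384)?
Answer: -767/20596 ≈ -0.037240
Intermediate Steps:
B(118, 81)/(-82384) = (26*118)/(-82384) = 3068*(-1/82384) = -767/20596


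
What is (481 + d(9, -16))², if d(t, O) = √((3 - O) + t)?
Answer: 231389 + 1924*√7 ≈ 2.3648e+5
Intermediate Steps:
d(t, O) = √(3 + t - O)
(481 + d(9, -16))² = (481 + √(3 + 9 - 1*(-16)))² = (481 + √(3 + 9 + 16))² = (481 + √28)² = (481 + 2*√7)²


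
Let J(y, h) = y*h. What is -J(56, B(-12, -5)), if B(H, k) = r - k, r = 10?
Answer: -840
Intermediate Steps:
B(H, k) = 10 - k
J(y, h) = h*y
-J(56, B(-12, -5)) = -(10 - 1*(-5))*56 = -(10 + 5)*56 = -15*56 = -1*840 = -840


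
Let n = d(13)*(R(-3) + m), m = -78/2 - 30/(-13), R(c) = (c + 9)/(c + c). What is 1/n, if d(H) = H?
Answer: -1/490 ≈ -0.0020408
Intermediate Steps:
R(c) = (9 + c)/(2*c) (R(c) = (9 + c)/((2*c)) = (9 + c)*(1/(2*c)) = (9 + c)/(2*c))
m = -477/13 (m = -78*½ - 30*(-1/13) = -39 + 30/13 = -477/13 ≈ -36.692)
n = -490 (n = 13*((½)*(9 - 3)/(-3) - 477/13) = 13*((½)*(-⅓)*6 - 477/13) = 13*(-1 - 477/13) = 13*(-490/13) = -490)
1/n = 1/(-490) = -1/490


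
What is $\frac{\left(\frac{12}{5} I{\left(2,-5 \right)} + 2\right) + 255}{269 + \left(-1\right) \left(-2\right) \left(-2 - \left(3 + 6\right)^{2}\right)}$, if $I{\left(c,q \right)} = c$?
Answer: $\frac{1309}{515} \approx 2.5417$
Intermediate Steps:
$\frac{\left(\frac{12}{5} I{\left(2,-5 \right)} + 2\right) + 255}{269 + \left(-1\right) \left(-2\right) \left(-2 - \left(3 + 6\right)^{2}\right)} = \frac{\left(\frac{12}{5} \cdot 2 + 2\right) + 255}{269 + \left(-1\right) \left(-2\right) \left(-2 - \left(3 + 6\right)^{2}\right)} = \frac{\left(12 \cdot \frac{1}{5} \cdot 2 + 2\right) + 255}{269 + 2 \left(-2 - 9^{2}\right)} = \frac{\left(\frac{12}{5} \cdot 2 + 2\right) + 255}{269 + 2 \left(-2 - 81\right)} = \frac{\left(\frac{24}{5} + 2\right) + 255}{269 + 2 \left(-2 - 81\right)} = \frac{\frac{34}{5} + 255}{269 + 2 \left(-83\right)} = \frac{1309}{5 \left(269 - 166\right)} = \frac{1309}{5 \cdot 103} = \frac{1309}{5} \cdot \frac{1}{103} = \frac{1309}{515}$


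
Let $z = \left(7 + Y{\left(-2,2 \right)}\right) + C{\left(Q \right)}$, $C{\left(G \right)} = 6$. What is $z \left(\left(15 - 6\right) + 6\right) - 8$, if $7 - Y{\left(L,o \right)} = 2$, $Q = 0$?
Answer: $262$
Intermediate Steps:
$Y{\left(L,o \right)} = 5$ ($Y{\left(L,o \right)} = 7 - 2 = 5$)
$z = 18$ ($z = \left(7 + 5\right) + 6 = 12 + 6 = 18$)
$z \left(\left(15 - 6\right) + 6\right) - 8 = 18 \left(\left(15 - 6\right) + 6\right) - 8 = 18 \left(9 + 6\right) - 8 = 18 \cdot 15 - 8 = 270 - 8 = 262$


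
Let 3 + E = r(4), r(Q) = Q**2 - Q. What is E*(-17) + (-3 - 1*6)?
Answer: -162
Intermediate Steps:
E = 9 (E = -3 + 4*(-1 + 4) = -3 + 4*3 = -3 + 12 = 9)
E*(-17) + (-3 - 1*6) = 9*(-17) + (-3 - 1*6) = -153 + (-3 - 6) = -153 - 9 = -162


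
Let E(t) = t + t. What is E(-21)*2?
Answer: -84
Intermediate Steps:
E(t) = 2*t
E(-21)*2 = (2*(-21))*2 = -42*2 = -84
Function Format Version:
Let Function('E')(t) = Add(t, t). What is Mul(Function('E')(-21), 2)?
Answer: -84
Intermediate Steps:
Function('E')(t) = Mul(2, t)
Mul(Function('E')(-21), 2) = Mul(Mul(2, -21), 2) = Mul(-42, 2) = -84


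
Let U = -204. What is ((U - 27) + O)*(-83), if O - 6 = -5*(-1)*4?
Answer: 17015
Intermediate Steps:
O = 26 (O = 6 - 5*(-1)*4 = 6 + 5*4 = 6 + 20 = 26)
((U - 27) + O)*(-83) = ((-204 - 27) + 26)*(-83) = (-231 + 26)*(-83) = -205*(-83) = 17015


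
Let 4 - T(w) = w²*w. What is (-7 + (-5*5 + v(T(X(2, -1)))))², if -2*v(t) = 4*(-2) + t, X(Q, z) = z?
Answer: 3721/4 ≈ 930.25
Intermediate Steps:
T(w) = 4 - w³ (T(w) = 4 - w²*w = 4 - w³)
v(t) = 4 - t/2 (v(t) = -(4*(-2) + t)/2 = -(-8 + t)/2 = 4 - t/2)
(-7 + (-5*5 + v(T(X(2, -1)))))² = (-7 + (-5*5 + (4 - (4 - 1*(-1)³)/2)))² = (-7 + (-25 + (4 - (4 - 1*(-1))/2)))² = (-7 + (-25 + (4 - (4 + 1)/2)))² = (-7 + (-25 + (4 - ½*5)))² = (-7 + (-25 + (4 - 5/2)))² = (-7 + (-25 + 3/2))² = (-7 - 47/2)² = (-61/2)² = 3721/4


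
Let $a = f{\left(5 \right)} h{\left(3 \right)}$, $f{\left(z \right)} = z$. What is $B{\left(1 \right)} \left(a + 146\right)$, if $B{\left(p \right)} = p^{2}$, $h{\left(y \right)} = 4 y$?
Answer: $206$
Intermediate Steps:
$a = 60$ ($a = 5 \cdot 4 \cdot 3 = 5 \cdot 12 = 60$)
$B{\left(1 \right)} \left(a + 146\right) = 1^{2} \left(60 + 146\right) = 1 \cdot 206 = 206$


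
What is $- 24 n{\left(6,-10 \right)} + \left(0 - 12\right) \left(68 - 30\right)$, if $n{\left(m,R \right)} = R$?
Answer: $-216$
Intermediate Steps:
$- 24 n{\left(6,-10 \right)} + \left(0 - 12\right) \left(68 - 30\right) = \left(-24\right) \left(-10\right) + \left(0 - 12\right) \left(68 - 30\right) = 240 - 456 = -216$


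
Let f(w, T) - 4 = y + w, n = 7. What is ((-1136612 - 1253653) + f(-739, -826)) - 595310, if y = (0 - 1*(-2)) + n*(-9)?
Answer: -2986371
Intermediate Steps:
y = -61 (y = (0 - 1*(-2)) + 7*(-9) = (0 + 2) - 63 = 2 - 63 = -61)
f(w, T) = -57 + w (f(w, T) = 4 + (-61 + w) = -57 + w)
((-1136612 - 1253653) + f(-739, -826)) - 595310 = ((-1136612 - 1253653) + (-57 - 739)) - 595310 = (-2390265 - 796) - 595310 = -2391061 - 595310 = -2986371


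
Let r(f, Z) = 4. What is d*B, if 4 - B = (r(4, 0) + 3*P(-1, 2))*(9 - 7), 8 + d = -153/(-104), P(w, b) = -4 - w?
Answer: -4753/52 ≈ -91.404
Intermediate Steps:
d = -679/104 (d = -8 - 153/(-104) = -8 - 153*(-1/104) = -8 + 153/104 = -679/104 ≈ -6.5288)
B = 14 (B = 4 - (4 + 3*(-4 - 1*(-1)))*(9 - 7) = 4 - (4 + 3*(-4 + 1))*2 = 4 - (4 + 3*(-3))*2 = 4 - (4 - 9)*2 = 4 - (-5)*2 = 4 - 1*(-10) = 4 + 10 = 14)
d*B = -679/104*14 = -4753/52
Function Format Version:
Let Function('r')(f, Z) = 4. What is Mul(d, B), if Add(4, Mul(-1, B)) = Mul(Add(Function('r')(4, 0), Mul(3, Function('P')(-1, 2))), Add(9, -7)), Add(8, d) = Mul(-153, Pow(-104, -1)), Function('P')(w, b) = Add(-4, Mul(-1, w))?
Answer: Rational(-4753, 52) ≈ -91.404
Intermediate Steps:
d = Rational(-679, 104) (d = Add(-8, Mul(-153, Pow(-104, -1))) = Add(-8, Mul(-153, Rational(-1, 104))) = Add(-8, Rational(153, 104)) = Rational(-679, 104) ≈ -6.5288)
B = 14 (B = Add(4, Mul(-1, Mul(Add(4, Mul(3, Add(-4, Mul(-1, -1)))), Add(9, -7)))) = Add(4, Mul(-1, Mul(Add(4, Mul(3, Add(-4, 1))), 2))) = Add(4, Mul(-1, Mul(Add(4, Mul(3, -3)), 2))) = Add(4, Mul(-1, Mul(Add(4, -9), 2))) = Add(4, Mul(-1, Mul(-5, 2))) = Add(4, Mul(-1, -10)) = Add(4, 10) = 14)
Mul(d, B) = Mul(Rational(-679, 104), 14) = Rational(-4753, 52)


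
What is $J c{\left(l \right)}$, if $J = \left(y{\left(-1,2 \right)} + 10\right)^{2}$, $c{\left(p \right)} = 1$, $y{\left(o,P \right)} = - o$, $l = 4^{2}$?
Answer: $121$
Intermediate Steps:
$l = 16$
$J = 121$ ($J = \left(\left(-1\right) \left(-1\right) + 10\right)^{2} = \left(1 + 10\right)^{2} = 11^{2} = 121$)
$J c{\left(l \right)} = 121 \cdot 1 = 121$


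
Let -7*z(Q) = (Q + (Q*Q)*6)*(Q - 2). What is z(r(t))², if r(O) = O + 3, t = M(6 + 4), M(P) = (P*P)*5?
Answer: 578812161939861249/49 ≈ 1.1813e+16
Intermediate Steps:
M(P) = 5*P² (M(P) = P²*5 = 5*P²)
t = 500 (t = 5*(6 + 4)² = 5*10² = 5*100 = 500)
r(O) = 3 + O
z(Q) = -(-2 + Q)*(Q + 6*Q²)/7 (z(Q) = -(Q + (Q*Q)*6)*(Q - 2)/7 = -(Q + Q²*6)*(-2 + Q)/7 = -(Q + 6*Q²)*(-2 + Q)/7 = -(-2 + Q)*(Q + 6*Q²)/7)
z(r(t))² = ((3 + 500)*(2 - 6*(3 + 500)² + 11*(3 + 500))/7)² = ((⅐)*503*(2 - 6*503² + 11*503))² = ((⅐)*503*(2 - 6*253009 + 5533))² = ((⅐)*503*(2 - 1518054 + 5533))² = ((⅐)*503*(-1512519))² = (-760797057/7)² = 578812161939861249/49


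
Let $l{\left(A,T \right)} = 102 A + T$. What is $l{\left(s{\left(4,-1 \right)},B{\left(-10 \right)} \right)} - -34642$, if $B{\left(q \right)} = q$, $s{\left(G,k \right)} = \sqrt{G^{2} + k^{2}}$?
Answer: $34632 + 102 \sqrt{17} \approx 35053.0$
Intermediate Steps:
$l{\left(A,T \right)} = T + 102 A$
$l{\left(s{\left(4,-1 \right)},B{\left(-10 \right)} \right)} - -34642 = \left(-10 + 102 \sqrt{4^{2} + \left(-1\right)^{2}}\right) - -34642 = \left(-10 + 102 \sqrt{16 + 1}\right) + 34642 = \left(-10 + 102 \sqrt{17}\right) + 34642 = 34632 + 102 \sqrt{17}$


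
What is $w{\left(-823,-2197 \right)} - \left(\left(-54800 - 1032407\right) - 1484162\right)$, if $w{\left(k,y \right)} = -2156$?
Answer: $2569213$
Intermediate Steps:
$w{\left(-823,-2197 \right)} - \left(\left(-54800 - 1032407\right) - 1484162\right) = -2156 - \left(\left(-54800 - 1032407\right) - 1484162\right) = -2156 - \left(-1087207 - 1484162\right) = -2156 - -2571369 = -2156 + 2571369 = 2569213$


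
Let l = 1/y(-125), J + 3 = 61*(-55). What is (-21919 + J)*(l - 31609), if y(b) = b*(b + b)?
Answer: 24968146630973/31250 ≈ 7.9898e+8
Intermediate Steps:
y(b) = 2*b² (y(b) = b*(2*b) = 2*b²)
J = -3358 (J = -3 + 61*(-55) = -3 - 3355 = -3358)
l = 1/31250 (l = 1/(2*(-125)²) = 1/(2*15625) = 1/31250 ≈ 3.2000e-5)
(-21919 + J)*(l - 31609) = (-21919 - 3358)*(1/31250 - 31609) = -25277*(-987781249/31250) = 24968146630973/31250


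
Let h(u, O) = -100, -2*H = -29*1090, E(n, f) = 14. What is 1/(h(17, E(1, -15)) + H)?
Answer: 1/15705 ≈ 6.3674e-5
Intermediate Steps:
H = 15805 (H = -(-29)*1090/2 = -½*(-31610) = 15805)
1/(h(17, E(1, -15)) + H) = 1/(-100 + 15805) = 1/15705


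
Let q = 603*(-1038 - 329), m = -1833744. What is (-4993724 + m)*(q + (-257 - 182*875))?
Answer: 6716917638144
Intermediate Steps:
q = -824301 (q = 603*(-1367) = -824301)
(-4993724 + m)*(q + (-257 - 182*875)) = (-4993724 - 1833744)*(-824301 + (-257 - 182*875)) = -6827468*(-824301 + (-257 - 159250)) = -6827468*(-824301 - 159507) = -6827468*(-983808) = 6716917638144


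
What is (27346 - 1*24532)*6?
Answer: 16884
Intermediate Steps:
(27346 - 1*24532)*6 = (27346 - 24532)*6 = 2814*6 = 16884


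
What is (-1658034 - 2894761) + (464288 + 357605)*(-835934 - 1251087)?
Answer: -1715312503548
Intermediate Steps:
(-1658034 - 2894761) + (464288 + 357605)*(-835934 - 1251087) = -4552795 + 821893*(-2087021) = -4552795 - 1715307950753 = -1715312503548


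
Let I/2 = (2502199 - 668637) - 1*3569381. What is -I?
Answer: 3471638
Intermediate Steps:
I = -3471638 (I = 2*((2502199 - 668637) - 1*3569381) = 2*(1833562 - 3569381) = 2*(-1735819) = -3471638)
-I = -1*(-3471638) = 3471638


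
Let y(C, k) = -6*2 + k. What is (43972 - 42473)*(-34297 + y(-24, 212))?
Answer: -51111403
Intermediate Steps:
y(C, k) = -12 + k
(43972 - 42473)*(-34297 + y(-24, 212)) = (43972 - 42473)*(-34297 + (-12 + 212)) = 1499*(-34297 + 200) = 1499*(-34097) = -51111403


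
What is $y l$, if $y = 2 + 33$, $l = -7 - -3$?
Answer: $-140$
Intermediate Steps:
$l = -4$ ($l = -7 + 3 = -4$)
$y = 35$
$y l = 35 \left(-4\right) = -140$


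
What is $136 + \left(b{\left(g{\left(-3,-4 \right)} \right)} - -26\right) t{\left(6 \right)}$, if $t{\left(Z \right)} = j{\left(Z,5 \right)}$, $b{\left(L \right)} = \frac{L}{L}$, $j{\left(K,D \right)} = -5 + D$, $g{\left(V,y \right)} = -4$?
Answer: $136$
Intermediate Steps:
$b{\left(L \right)} = 1$
$t{\left(Z \right)} = 0$ ($t{\left(Z \right)} = -5 + 5 = 0$)
$136 + \left(b{\left(g{\left(-3,-4 \right)} \right)} - -26\right) t{\left(6 \right)} = 136 + \left(1 - -26\right) 0 = 136 + \left(1 + 26\right) 0 = 136 + 27 \cdot 0 = 136 + 0 = 136$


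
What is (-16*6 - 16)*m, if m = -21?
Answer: 2352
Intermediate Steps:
(-16*6 - 16)*m = (-16*6 - 16)*(-21) = (-96 - 16)*(-21) = -112*(-21) = 2352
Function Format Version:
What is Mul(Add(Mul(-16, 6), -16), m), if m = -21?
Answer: 2352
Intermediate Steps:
Mul(Add(Mul(-16, 6), -16), m) = Mul(Add(Mul(-16, 6), -16), -21) = Mul(Add(-96, -16), -21) = Mul(-112, -21) = 2352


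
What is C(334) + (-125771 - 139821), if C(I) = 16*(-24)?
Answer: -265976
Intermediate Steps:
C(I) = -384
C(334) + (-125771 - 139821) = -384 + (-125771 - 139821) = -384 - 265592 = -265976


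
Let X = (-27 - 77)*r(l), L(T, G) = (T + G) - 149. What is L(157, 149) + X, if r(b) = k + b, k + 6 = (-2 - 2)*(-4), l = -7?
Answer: -155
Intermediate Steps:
L(T, G) = -149 + G + T (L(T, G) = (G + T) - 149 = -149 + G + T)
k = 10 (k = -6 + (-2 - 2)*(-4) = -6 - 4*(-4) = -6 + 16 = 10)
r(b) = 10 + b
X = -312 (X = (-27 - 77)*(10 - 7) = -104*3 = -312)
L(157, 149) + X = (-149 + 149 + 157) - 312 = 157 - 312 = -155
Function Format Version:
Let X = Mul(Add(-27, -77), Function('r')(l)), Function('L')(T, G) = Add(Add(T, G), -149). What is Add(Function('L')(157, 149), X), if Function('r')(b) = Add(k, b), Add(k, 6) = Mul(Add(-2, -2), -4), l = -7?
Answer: -155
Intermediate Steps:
Function('L')(T, G) = Add(-149, G, T) (Function('L')(T, G) = Add(Add(G, T), -149) = Add(-149, G, T))
k = 10 (k = Add(-6, Mul(Add(-2, -2), -4)) = Add(-6, Mul(-4, -4)) = Add(-6, 16) = 10)
Function('r')(b) = Add(10, b)
X = -312 (X = Mul(Add(-27, -77), Add(10, -7)) = Mul(-104, 3) = -312)
Add(Function('L')(157, 149), X) = Add(Add(-149, 149, 157), -312) = Add(157, -312) = -155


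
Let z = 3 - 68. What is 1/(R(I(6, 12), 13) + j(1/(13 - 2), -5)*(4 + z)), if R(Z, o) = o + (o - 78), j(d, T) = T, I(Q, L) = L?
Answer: 1/253 ≈ 0.0039526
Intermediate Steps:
z = -65
R(Z, o) = -78 + 2*o (R(Z, o) = o + (-78 + o) = -78 + 2*o)
1/(R(I(6, 12), 13) + j(1/(13 - 2), -5)*(4 + z)) = 1/((-78 + 2*13) - 5*(4 - 65)) = 1/((-78 + 26) - 5*(-61)) = 1/(-52 + 305) = 1/253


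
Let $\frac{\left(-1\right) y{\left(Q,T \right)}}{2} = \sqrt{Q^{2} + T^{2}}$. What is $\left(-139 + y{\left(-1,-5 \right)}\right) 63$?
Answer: $-8757 - 126 \sqrt{26} \approx -9399.5$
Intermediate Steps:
$y{\left(Q,T \right)} = - 2 \sqrt{Q^{2} + T^{2}}$
$\left(-139 + y{\left(-1,-5 \right)}\right) 63 = \left(-139 - 2 \sqrt{\left(-1\right)^{2} + \left(-5\right)^{2}}\right) 63 = \left(-139 - 2 \sqrt{1 + 25}\right) 63 = \left(-139 - 2 \sqrt{26}\right) 63 = -8757 - 126 \sqrt{26}$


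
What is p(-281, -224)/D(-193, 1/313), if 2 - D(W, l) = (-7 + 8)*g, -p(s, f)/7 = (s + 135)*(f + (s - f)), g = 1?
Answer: -287182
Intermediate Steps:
p(s, f) = -7*s*(135 + s) (p(s, f) = -7*(s + 135)*(f + (s - f)) = -7*(135 + s)*s = -7*s*(135 + s))
D(W, l) = 1 (D(W, l) = 2 - (-7 + 8) = 2 - 1 = 1)
p(-281, -224)/D(-193, 1/313) = -7*(-281)*(135 - 281)/1 = -7*(-281)*(-146)*1 = -287182*1 = -287182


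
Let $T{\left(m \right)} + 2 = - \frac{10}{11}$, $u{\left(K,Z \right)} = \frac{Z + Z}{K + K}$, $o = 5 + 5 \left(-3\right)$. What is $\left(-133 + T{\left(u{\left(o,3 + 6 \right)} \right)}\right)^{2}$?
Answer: $\frac{2235025}{121} \approx 18471.0$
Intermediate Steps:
$o = -10$ ($o = 5 - 15 = -10$)
$u{\left(K,Z \right)} = \frac{Z}{K}$ ($u{\left(K,Z \right)} = \frac{2 Z}{2 K} = 2 Z \frac{1}{2 K} = \frac{Z}{K}$)
$T{\left(m \right)} = - \frac{32}{11}$ ($T{\left(m \right)} = -2 - \frac{10}{11} = - \frac{32}{11}$)
$\left(-133 + T{\left(u{\left(o,3 + 6 \right)} \right)}\right)^{2} = \left(-133 - \frac{32}{11}\right)^{2} = \left(- \frac{1495}{11}\right)^{2} = \frac{2235025}{121}$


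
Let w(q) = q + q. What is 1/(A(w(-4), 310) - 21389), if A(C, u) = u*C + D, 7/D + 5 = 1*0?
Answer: -5/119352 ≈ -4.1893e-5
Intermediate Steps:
w(q) = 2*q
D = -7/5 (D = 7/(-5 + 1*0) = 7/(-5 + 0) = 7/(-5) = 7*(-⅕) = -7/5 ≈ -1.4000)
A(C, u) = -7/5 + C*u (A(C, u) = u*C - 7/5 = C*u - 7/5 = -7/5 + C*u)
1/(A(w(-4), 310) - 21389) = 1/((-7/5 + (2*(-4))*310) - 21389) = 1/((-7/5 - 8*310) - 21389) = 1/((-7/5 - 2480) - 21389) = 1/(-12407/5 - 21389) = 1/(-119352/5) = -5/119352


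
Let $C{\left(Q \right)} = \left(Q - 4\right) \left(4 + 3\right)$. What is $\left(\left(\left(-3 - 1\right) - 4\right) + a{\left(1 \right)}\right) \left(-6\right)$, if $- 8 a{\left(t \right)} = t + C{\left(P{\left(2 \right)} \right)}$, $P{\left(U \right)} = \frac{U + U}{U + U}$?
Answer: $33$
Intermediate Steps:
$P{\left(U \right)} = 1$ ($P{\left(U \right)} = \frac{2 U}{2 U} = 2 U \frac{1}{2 U} = 1$)
$C{\left(Q \right)} = -28 + 7 Q$ ($C{\left(Q \right)} = \left(-4 + Q\right) 7 = -28 + 7 Q$)
$a{\left(t \right)} = \frac{21}{8} - \frac{t}{8}$ ($a{\left(t \right)} = - \frac{t + \left(-28 + 7 \cdot 1\right)}{8} = - \frac{t + \left(-28 + 7\right)}{8} = - \frac{t - 21}{8} = - \frac{-21 + t}{8} = \frac{21}{8} - \frac{t}{8}$)
$\left(\left(\left(-3 - 1\right) - 4\right) + a{\left(1 \right)}\right) \left(-6\right) = \left(\left(\left(-3 - 1\right) - 4\right) + \left(\frac{21}{8} - \frac{1}{8}\right)\right) \left(-6\right) = \left(\left(-4 - 4\right) + \frac{5}{2}\right) \left(-6\right) = \left(-8 + \frac{5}{2}\right) \left(-6\right) = \left(- \frac{11}{2}\right) \left(-6\right) = 33$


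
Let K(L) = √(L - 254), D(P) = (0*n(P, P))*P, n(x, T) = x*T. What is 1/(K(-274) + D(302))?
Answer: -I*√33/132 ≈ -0.043519*I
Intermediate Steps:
n(x, T) = T*x
D(P) = 0 (D(P) = (0*(P*P))*P = (0*P²)*P = 0*P = 0)
K(L) = √(-254 + L)
1/(K(-274) + D(302)) = 1/(√(-254 - 274) + 0) = 1/(√(-528) + 0) = 1/(4*I*√33 + 0) = 1/(4*I*√33) = -I*√33/132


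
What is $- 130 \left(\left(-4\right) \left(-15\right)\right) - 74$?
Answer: $-7874$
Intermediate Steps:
$- 130 \left(\left(-4\right) \left(-15\right)\right) - 74 = \left(-130\right) 60 - 74 = -7800 - 74 = -7874$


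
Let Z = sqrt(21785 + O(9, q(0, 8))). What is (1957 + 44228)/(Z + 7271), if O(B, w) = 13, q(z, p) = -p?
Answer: 335811135/52845643 - 138555*sqrt(2422)/52845643 ≈ 6.2255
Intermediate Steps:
Z = 3*sqrt(2422) (Z = sqrt(21785 + 13) = sqrt(21798) = 3*sqrt(2422) ≈ 147.64)
(1957 + 44228)/(Z + 7271) = (1957 + 44228)/(3*sqrt(2422) + 7271) = 46185/(7271 + 3*sqrt(2422))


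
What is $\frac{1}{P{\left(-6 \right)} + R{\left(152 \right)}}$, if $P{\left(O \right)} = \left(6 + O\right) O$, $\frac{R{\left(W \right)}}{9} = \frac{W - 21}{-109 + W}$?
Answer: $\frac{43}{1179} \approx 0.036472$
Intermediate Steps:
$R{\left(W \right)} = \frac{9 \left(-21 + W\right)}{-109 + W}$ ($R{\left(W \right)} = 9 \frac{W - 21}{-109 + W} = 9 \frac{-21 + W}{-109 + W} = \frac{9 \left(-21 + W\right)}{-109 + W}$)
$P{\left(O \right)} = O \left(6 + O\right)$
$\frac{1}{P{\left(-6 \right)} + R{\left(152 \right)}} = \frac{1}{- 6 \left(6 - 6\right) + \frac{9 \left(-21 + 152\right)}{-109 + 152}} = \frac{1}{\left(-6\right) 0 + 9 \cdot \frac{1}{43} \cdot 131} = \frac{1}{0 + 9 \cdot \frac{1}{43} \cdot 131} = \frac{1}{0 + \frac{1179}{43}} = \frac{1}{\frac{1179}{43}} = \frac{43}{1179}$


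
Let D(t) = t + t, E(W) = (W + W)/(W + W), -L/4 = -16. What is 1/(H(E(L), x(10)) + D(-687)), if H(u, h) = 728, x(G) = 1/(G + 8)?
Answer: -1/646 ≈ -0.0015480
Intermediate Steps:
L = 64 (L = -4*(-16) = 64)
E(W) = 1 (E(W) = (2*W)/((2*W)) = (2*W)*(1/(2*W)) = 1)
x(G) = 1/(8 + G)
D(t) = 2*t
1/(H(E(L), x(10)) + D(-687)) = 1/(728 + 2*(-687)) = 1/(728 - 1374) = 1/(-646) = -1/646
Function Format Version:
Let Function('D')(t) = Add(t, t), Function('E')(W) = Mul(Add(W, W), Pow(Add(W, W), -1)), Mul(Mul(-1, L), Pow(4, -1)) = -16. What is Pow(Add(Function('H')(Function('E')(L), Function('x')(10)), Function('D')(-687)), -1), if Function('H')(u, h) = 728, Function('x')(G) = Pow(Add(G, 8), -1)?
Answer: Rational(-1, 646) ≈ -0.0015480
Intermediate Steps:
L = 64 (L = Mul(-4, -16) = 64)
Function('E')(W) = 1 (Function('E')(W) = Mul(Mul(2, W), Pow(Mul(2, W), -1)) = Mul(Mul(2, W), Mul(Rational(1, 2), Pow(W, -1))) = 1)
Function('x')(G) = Pow(Add(8, G), -1)
Function('D')(t) = Mul(2, t)
Pow(Add(Function('H')(Function('E')(L), Function('x')(10)), Function('D')(-687)), -1) = Pow(Add(728, Mul(2, -687)), -1) = Pow(Add(728, -1374), -1) = Pow(-646, -1) = Rational(-1, 646)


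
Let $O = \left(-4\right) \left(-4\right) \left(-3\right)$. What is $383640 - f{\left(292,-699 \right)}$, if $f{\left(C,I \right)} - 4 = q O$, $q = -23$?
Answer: $382532$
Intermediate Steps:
$O = -48$ ($O = 16 \left(-3\right) = -48$)
$f{\left(C,I \right)} = 1108$ ($f{\left(C,I \right)} = 4 - -1104 = 4 + 1104 = 1108$)
$383640 - f{\left(292,-699 \right)} = 383640 - 1108 = 382532$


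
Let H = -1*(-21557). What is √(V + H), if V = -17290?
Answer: √4267 ≈ 65.322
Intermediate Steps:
H = 21557
√(V + H) = √(-17290 + 21557) = √4267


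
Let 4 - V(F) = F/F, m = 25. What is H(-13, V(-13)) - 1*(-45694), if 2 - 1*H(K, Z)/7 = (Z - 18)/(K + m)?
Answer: 182867/4 ≈ 45717.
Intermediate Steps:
V(F) = 3 (V(F) = 4 - F/F = 4 - 1*1 = 4 - 1 = 3)
H(K, Z) = 14 - 7*(-18 + Z)/(25 + K) (H(K, Z) = 14 - 7*(Z - 18)/(K + 25) = 14 - 7*(-18 + Z)/(25 + K))
H(-13, V(-13)) - 1*(-45694) = 7*(68 - 1*3 + 2*(-13))/(25 - 13) - 1*(-45694) = 7*(68 - 3 - 26)/12 + 45694 = 7*(1/12)*39 + 45694 = 91/4 + 45694 = 182867/4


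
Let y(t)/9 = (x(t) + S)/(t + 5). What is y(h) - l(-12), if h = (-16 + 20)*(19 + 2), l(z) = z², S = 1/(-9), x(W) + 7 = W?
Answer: -12124/89 ≈ -136.22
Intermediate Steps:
x(W) = -7 + W
S = -⅑ ≈ -0.11111
h = 84 (h = 4*21 = 84)
y(t) = 9*(-64/9 + t)/(5 + t) (y(t) = 9*(((-7 + t) - ⅑)/(t + 5)) = 9*((-64/9 + t)/(5 + t)) = 9*(-64/9 + t)/(5 + t))
y(h) - l(-12) = (-64 + 9*84)/(5 + 84) - 1*(-12)² = (-64 + 756)/89 - 1*144 = (1/89)*692 - 144 = 692/89 - 144 = -12124/89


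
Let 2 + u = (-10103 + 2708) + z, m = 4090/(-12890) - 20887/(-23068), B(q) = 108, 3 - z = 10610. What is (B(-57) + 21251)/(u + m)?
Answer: -11983064756/10100475209 ≈ -1.1864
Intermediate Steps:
z = -10607 (z = 3 - 1*10610 = 3 - 10610 = -10607)
m = 17488531/29734652 (m = 4090*(-1/12890) - 20887*(-1/23068) = -409/1289 + 20887/23068 = 17488531/29734652 ≈ 0.58815)
u = -18004 (u = -2 + ((-10103 + 2708) - 10607) = -2 + (-7395 - 10607) = -2 - 18002 = -18004)
(B(-57) + 21251)/(u + m) = (108 + 21251)/(-18004 + 17488531/29734652) = 21359/(-535325186077/29734652) = 21359*(-29734652/535325186077) = -11983064756/10100475209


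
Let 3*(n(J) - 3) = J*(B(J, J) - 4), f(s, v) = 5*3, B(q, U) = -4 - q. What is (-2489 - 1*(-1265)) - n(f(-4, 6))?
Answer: -1112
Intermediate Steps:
f(s, v) = 15
n(J) = 3 + J*(-8 - J)/3 (n(J) = 3 + (J*((-4 - J) - 4))/3 = 3 + (J*(-8 - J))/3 = 3 + J*(-8 - J)/3)
(-2489 - 1*(-1265)) - n(f(-4, 6)) = (-2489 - 1*(-1265)) - (3 - 8/3*15 - ⅓*15²) = (-2489 + 1265) - (3 - 40 - ⅓*225) = -1224 - (3 - 40 - 75) = -1224 - 1*(-112) = -1224 + 112 = -1112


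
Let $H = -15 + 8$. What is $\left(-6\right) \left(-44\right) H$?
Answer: $-1848$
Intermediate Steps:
$H = -7$
$\left(-6\right) \left(-44\right) H = \left(-6\right) \left(-44\right) \left(-7\right) = 264 \left(-7\right) = -1848$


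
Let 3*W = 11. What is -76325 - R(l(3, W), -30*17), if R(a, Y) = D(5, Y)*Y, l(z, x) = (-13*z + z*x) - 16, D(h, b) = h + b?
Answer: -333875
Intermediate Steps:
D(h, b) = b + h
W = 11/3 (W = (⅓)*11 = 11/3 ≈ 3.6667)
l(z, x) = -16 - 13*z + x*z (l(z, x) = (-13*z + x*z) - 16 = -16 - 13*z + x*z)
R(a, Y) = Y*(5 + Y) (R(a, Y) = (Y + 5)*Y = (5 + Y)*Y = Y*(5 + Y))
-76325 - R(l(3, W), -30*17) = -76325 - (-30*17)*(5 - 30*17) = -76325 - (-510)*(5 - 510) = -76325 - (-510)*(-505) = -76325 - 1*257550 = -76325 - 257550 = -333875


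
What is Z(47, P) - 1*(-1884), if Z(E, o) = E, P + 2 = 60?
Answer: 1931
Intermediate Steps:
P = 58 (P = -2 + 60 = 58)
Z(47, P) - 1*(-1884) = 47 - 1*(-1884) = 47 + 1884 = 1931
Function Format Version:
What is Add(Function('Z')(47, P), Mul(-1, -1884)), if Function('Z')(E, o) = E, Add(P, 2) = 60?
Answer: 1931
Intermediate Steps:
P = 58 (P = Add(-2, 60) = 58)
Add(Function('Z')(47, P), Mul(-1, -1884)) = Add(47, Mul(-1, -1884)) = Add(47, 1884) = 1931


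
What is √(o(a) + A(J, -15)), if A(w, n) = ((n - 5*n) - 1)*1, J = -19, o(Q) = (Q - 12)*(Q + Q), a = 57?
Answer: √5189 ≈ 72.035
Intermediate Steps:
o(Q) = 2*Q*(-12 + Q) (o(Q) = (-12 + Q)*(2*Q) = 2*Q*(-12 + Q))
A(w, n) = -1 - 4*n (A(w, n) = (-4*n - 1)*1 = (-1 - 4*n)*1 = -1 - 4*n)
√(o(a) + A(J, -15)) = √(2*57*(-12 + 57) + (-1 - 4*(-15))) = √(2*57*45 + (-1 + 60)) = √(5130 + 59) = √5189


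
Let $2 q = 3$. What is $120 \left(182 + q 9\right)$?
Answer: $23460$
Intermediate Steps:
$q = \frac{3}{2}$ ($q = \frac{1}{2} \cdot 3 = \frac{3}{2} \approx 1.5$)
$120 \left(182 + q 9\right) = 120 \left(182 + \frac{3}{2} \cdot 9\right) = 120 \left(182 + \frac{27}{2}\right) = 120 \cdot \frac{391}{2} = 23460$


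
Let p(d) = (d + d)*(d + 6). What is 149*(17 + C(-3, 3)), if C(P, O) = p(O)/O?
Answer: 5215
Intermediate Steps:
p(d) = 2*d*(6 + d) (p(d) = (2*d)*(6 + d) = 2*d*(6 + d))
C(P, O) = 12 + 2*O (C(P, O) = (2*O*(6 + O))/O = 12 + 2*O)
149*(17 + C(-3, 3)) = 149*(17 + (12 + 2*3)) = 149*(17 + (12 + 6)) = 149*(17 + 18) = 149*35 = 5215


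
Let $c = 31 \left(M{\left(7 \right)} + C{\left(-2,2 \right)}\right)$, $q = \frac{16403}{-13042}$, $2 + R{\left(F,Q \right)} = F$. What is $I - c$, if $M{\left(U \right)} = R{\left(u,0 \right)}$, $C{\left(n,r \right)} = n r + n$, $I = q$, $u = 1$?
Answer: $\frac{2813711}{13042} \approx 215.74$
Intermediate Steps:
$R{\left(F,Q \right)} = -2 + F$
$q = - \frac{16403}{13042}$ ($q = 16403 \left(- \frac{1}{13042}\right) = - \frac{16403}{13042} \approx -1.2577$)
$I = - \frac{16403}{13042} \approx -1.2577$
$C{\left(n,r \right)} = n + n r$
$M{\left(U \right)} = -1$ ($M{\left(U \right)} = -2 + 1 = -1$)
$c = -217$ ($c = 31 \left(-1 - 2 \left(1 + 2\right)\right) = 31 \left(-1 - 6\right) = 31 \left(-7\right) = -217$)
$I - c = - \frac{16403}{13042} - -217 = - \frac{16403}{13042} + 217 = \frac{2813711}{13042}$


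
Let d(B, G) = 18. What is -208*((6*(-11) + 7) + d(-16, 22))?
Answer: 8528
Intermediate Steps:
-208*((6*(-11) + 7) + d(-16, 22)) = -208*((6*(-11) + 7) + 18) = -208*((-66 + 7) + 18) = -208*(-59 + 18) = -208*(-41) = 8528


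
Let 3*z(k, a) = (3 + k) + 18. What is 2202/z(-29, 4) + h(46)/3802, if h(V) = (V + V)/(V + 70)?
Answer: -182091041/220516 ≈ -825.75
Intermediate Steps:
h(V) = 2*V/(70 + V) (h(V) = (2*V)/(70 + V) = 2*V/(70 + V))
z(k, a) = 7 + k/3 (z(k, a) = ((3 + k) + 18)/3 = (21 + k)/3 = 7 + k/3)
2202/z(-29, 4) + h(46)/3802 = 2202/(7 + (1/3)*(-29)) + (2*46/(70 + 46))/3802 = 2202/(7 - 29/3) + (2*46/116)*(1/3802) = 2202/(-8/3) + (2*46*(1/116))*(1/3802) = 2202*(-3/8) + (23/29)*(1/3802) = -3303/4 + 23/110258 = -182091041/220516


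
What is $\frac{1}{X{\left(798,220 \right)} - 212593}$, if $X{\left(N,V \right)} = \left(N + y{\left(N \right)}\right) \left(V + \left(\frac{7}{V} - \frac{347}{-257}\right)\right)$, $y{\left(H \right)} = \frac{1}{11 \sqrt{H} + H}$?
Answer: $- \frac{20684119477489717480}{743176831021137362544931} + \frac{2594928347220 \sqrt{798}}{743176831021137362544931} \approx -2.7832 \cdot 10^{-5}$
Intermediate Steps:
$y{\left(H \right)} = \frac{1}{H + 11 \sqrt{H}}$
$X{\left(N,V \right)} = \left(N + \frac{1}{N + 11 \sqrt{N}}\right) \left(\frac{347}{257} + V + \frac{7}{V}\right)$ ($X{\left(N,V \right)} = \left(N + \frac{1}{N + 11 \sqrt{N}}\right) \left(V + \left(\frac{7}{V} - \frac{347}{-257}\right)\right) = \left(N + \frac{1}{N + 11 \sqrt{N}}\right) \left(V + \left(\frac{7}{V} - - \frac{347}{257}\right)\right) = \left(N + \frac{1}{N + 11 \sqrt{N}}\right) \left(V + \left(\frac{7}{V} + \frac{347}{257}\right)\right) = \left(N + \frac{1}{N + 11 \sqrt{N}}\right) \left(V + \left(\frac{347}{257} + \frac{7}{V}\right)\right) = \left(N + \frac{1}{N + 11 \sqrt{N}}\right) \left(\frac{347}{257} + V + \frac{7}{V}\right)$)
$\frac{1}{X{\left(798,220 \right)} - 212593} = \frac{1}{\frac{1799 + 257 \cdot 220^{2} + 347 \cdot 220 + 1799 \cdot 798 \left(798 + 11 \sqrt{798}\right) + 798 \cdot 220 \left(347 + 257 \cdot 220\right) \left(798 + 11 \sqrt{798}\right)}{257 \cdot 220 \left(798 + 11 \sqrt{798}\right)} - 212593} = \frac{1}{\frac{1}{257} \cdot \frac{1}{220} \frac{1}{798 + 11 \sqrt{798}} \left(1799 + 257 \cdot 48400 + 76340 + \left(1145610396 + 15791622 \sqrt{798}\right) + 798 \cdot 220 \left(347 + 56540\right) \left(798 + 11 \sqrt{798}\right)\right) - 212593} = \frac{1}{\frac{1}{257} \cdot \frac{1}{220} \frac{1}{798 + 11 \sqrt{798}} \left(1799 + 12438800 + 76340 + \left(1145610396 + 15791622 \sqrt{798}\right) + 798 \cdot 220 \cdot 56887 \left(798 + 11 \sqrt{798}\right)\right) - 212593} = \frac{1}{\frac{1}{257} \cdot \frac{1}{220} \frac{1}{798 + 11 \sqrt{798}} \left(1799 + 12438800 + 76340 + \left(1145610396 + 15791622 \sqrt{798}\right) + \left(7969691212560 + 109857898920 \sqrt{798}\right)\right) - 212593} = \frac{1}{\frac{1}{257} \cdot \frac{1}{220} \frac{1}{798 + 11 \sqrt{798}} \left(7970849339895 + 109873690542 \sqrt{798}\right) - 212593} = \frac{1}{\frac{7970849339895 + 109873690542 \sqrt{798}}{56540 \left(798 + 11 \sqrt{798}\right)} - 212593} = \frac{1}{-212593 + \frac{7970849339895 + 109873690542 \sqrt{798}}{56540 \left(798 + 11 \sqrt{798}\right)}}$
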